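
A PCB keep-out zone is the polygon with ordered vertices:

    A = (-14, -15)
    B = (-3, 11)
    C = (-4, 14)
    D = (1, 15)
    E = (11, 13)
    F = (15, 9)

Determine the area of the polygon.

309

Apply Gauss's area formula: 2A = Σ (x_i·y_{i+1} − x_{i+1}·y_i), indices taken mod 6.
Cross-terms: -199, 2, -74, -152, -96, -99  ⇒  Σ = -618
Area = |Σ|/2 = 309.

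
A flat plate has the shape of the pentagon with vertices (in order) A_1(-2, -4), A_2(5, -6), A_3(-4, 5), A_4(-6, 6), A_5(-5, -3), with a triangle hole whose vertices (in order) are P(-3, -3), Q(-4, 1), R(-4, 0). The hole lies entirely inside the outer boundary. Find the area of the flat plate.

Outer boundary:
Σ = (32) + (1) + (6) + (48) + (14) = 101
Area = |Σ|/2 = 50.5.
Hole:
Apply the surveyor's formula: 2A = Σ (x_i·y_{i+1} − x_{i+1}·y_i), indices taken mod 3.
P→Q: (-3)(1) − (-4)(-3) = -15
Q→R: (-4)(0) − (-4)(1) = 4
R→P: (-4)(-3) − (-3)(0) = 12
Σ = 1
Area = |Σ|/2 = 0.5.
Net area = 50.5 − 0.5 = 50.

50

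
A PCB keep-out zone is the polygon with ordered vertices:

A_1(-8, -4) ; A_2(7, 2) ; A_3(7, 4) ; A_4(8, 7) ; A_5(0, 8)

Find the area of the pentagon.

85.5

Σ = (12) + (14) + (17) + (64) + (64) = 171
Area = |Σ|/2 = 85.5.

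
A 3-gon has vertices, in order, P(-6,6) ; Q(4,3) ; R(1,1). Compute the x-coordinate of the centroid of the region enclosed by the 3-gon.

Apply the shoelace (surveyor's) formula. First the cross-terms c_i = x_i·y_{i+1} − x_{i+1}·y_i:
  -42, 1, 12  ⇒  2A = -29, A = -14.5.
Then Σ (x_i + x_{i+1})·c_i = 29, so x̄ = 29 / (6·(-14.5)) = -1/3.

-1/3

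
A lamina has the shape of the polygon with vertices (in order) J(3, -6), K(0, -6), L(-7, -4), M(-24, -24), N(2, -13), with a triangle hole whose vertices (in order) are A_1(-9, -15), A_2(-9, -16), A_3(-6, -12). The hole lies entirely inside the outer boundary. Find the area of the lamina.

Outer boundary:
Apply Gauss's area formula: 2A = Σ (x_i·y_{i+1} − x_{i+1}·y_i), indices taken mod 5.
Σ = (-18) + (-42) + (72) + (360) + (27) = 399
Area = |Σ|/2 = 199.5.
Hole:
A_1→A_2: (-9)(-16) − (-9)(-15) = 9
A_2→A_3: (-9)(-12) − (-6)(-16) = 12
A_3→A_1: (-6)(-15) − (-9)(-12) = -18
Σ = 3
Area = |Σ|/2 = 1.5.
Net area = 199.5 − 1.5 = 198.

198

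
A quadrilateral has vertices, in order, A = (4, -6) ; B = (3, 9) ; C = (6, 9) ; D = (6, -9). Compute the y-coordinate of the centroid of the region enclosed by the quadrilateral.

Apply the shoelace (surveyor's) formula. First the cross-terms c_i = x_i·y_{i+1} − x_{i+1}·y_i:
  54, -27, -108, 0  ⇒  2A = -81, A = -40.5.
Then Σ (y_i + y_{i+1})·c_i = -324, so ȳ = -324 / (6·(-40.5)) = 4/3.

4/3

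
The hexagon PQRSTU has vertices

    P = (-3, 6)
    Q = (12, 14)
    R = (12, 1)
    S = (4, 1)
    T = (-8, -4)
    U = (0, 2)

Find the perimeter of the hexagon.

|PQ| = √((15)² + (8)²) = √289 = 17
|QR| = √((0)² + (-13)²) = √169 = 13
|RS| = √((-8)² + (0)²) = √64 = 8
|ST| = √((-12)² + (-5)²) = √169 = 13
|TU| = √((8)² + (6)²) = √100 = 10
|UP| = √((-3)² + (4)²) = √25 = 5
Perimeter = 17 + 13 + 8 + 13 + 10 + 5 = 66.

66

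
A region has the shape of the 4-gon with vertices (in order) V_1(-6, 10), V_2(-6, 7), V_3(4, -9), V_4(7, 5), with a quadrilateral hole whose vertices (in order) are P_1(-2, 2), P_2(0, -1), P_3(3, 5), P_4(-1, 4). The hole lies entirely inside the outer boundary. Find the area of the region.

99.5

Outer boundary:
Apply the surveyor's formula: 2A = Σ (x_i·y_{i+1} − x_{i+1}·y_i), indices taken mod 4.
V_1→V_2: (-6)(7) − (-6)(10) = 18
V_2→V_3: (-6)(-9) − (4)(7) = 26
V_3→V_4: (4)(5) − (7)(-9) = 83
V_4→V_1: (7)(10) − (-6)(5) = 100
Σ = 227
Area = |Σ|/2 = 113.5.
Hole:
P_1→P_2: (-2)(-1) − (0)(2) = 2
P_2→P_3: (0)(5) − (3)(-1) = 3
P_3→P_4: (3)(4) − (-1)(5) = 17
P_4→P_1: (-1)(2) − (-2)(4) = 6
Σ = 28
Area = |Σ|/2 = 14.
Net area = 113.5 − 14 = 99.5.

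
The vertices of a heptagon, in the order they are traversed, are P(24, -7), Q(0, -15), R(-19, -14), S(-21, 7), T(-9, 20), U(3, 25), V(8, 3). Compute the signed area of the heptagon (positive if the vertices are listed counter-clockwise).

Σ = (-360) + (-285) + (-427) + (-357) + (-285) + (-191) + (-128) = -2033
Signed area = Σ/2 = -1016.5 (negative ⇒ clockwise traversal).

-1016.5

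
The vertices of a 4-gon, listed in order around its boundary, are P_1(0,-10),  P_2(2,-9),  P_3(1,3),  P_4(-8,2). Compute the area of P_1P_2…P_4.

P_1→P_2: (0)(-9) − (2)(-10) = 20
P_2→P_3: (2)(3) − (1)(-9) = 15
P_3→P_4: (1)(2) − (-8)(3) = 26
P_4→P_1: (-8)(-10) − (0)(2) = 80
Σ = 141
Area = |Σ|/2 = 70.5.

70.5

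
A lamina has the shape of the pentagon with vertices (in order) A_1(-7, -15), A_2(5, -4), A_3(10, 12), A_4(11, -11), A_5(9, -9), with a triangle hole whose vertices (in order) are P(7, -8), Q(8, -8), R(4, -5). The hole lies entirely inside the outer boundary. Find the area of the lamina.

117

Outer boundary:
Σ = (103) + (100) + (-242) + (0) + (-198) = -237
Area = |Σ|/2 = 118.5.
Hole:
Apply the shoelace formula: 2A = Σ (x_i·y_{i+1} − x_{i+1}·y_i), indices taken mod 3.
Σ = (8) + (-8) + (3) = 3
Area = |Σ|/2 = 1.5.
Net area = 118.5 − 1.5 = 117.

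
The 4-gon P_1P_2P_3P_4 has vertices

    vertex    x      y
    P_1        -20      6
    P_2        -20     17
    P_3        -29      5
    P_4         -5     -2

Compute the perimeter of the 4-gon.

68

|P_1P_2| = √((0)² + (11)²) = √121 = 11
|P_2P_3| = √((-9)² + (-12)²) = √225 = 15
|P_3P_4| = √((24)² + (-7)²) = √625 = 25
|P_4P_1| = √((-15)² + (8)²) = √289 = 17
Perimeter = 11 + 15 + 25 + 17 = 68.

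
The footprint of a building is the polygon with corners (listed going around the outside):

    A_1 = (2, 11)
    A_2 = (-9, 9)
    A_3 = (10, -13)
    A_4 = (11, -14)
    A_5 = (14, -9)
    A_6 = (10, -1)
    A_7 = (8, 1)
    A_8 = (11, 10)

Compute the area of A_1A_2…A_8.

Apply Gauss's area formula: 2A = Σ (x_i·y_{i+1} − x_{i+1}·y_i), indices taken mod 8.
Σ = (117) + (27) + (3) + (97) + (76) + (18) + (69) + (101) = 508
Area = |Σ|/2 = 254.

254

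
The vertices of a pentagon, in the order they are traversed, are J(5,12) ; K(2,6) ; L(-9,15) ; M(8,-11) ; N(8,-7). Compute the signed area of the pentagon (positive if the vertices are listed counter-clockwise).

Σ = (6) + (84) + (-21) + (32) + (131) = 232
Signed area = Σ/2 = 116 (positive ⇒ counter-clockwise traversal).

116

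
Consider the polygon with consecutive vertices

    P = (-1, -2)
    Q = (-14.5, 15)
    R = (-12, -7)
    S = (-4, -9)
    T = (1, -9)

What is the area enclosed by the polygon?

Apply the shoelace (surveyor's) formula: 2A = Σ (x_i·y_{i+1} − x_{i+1}·y_i), indices taken mod 5.
Σ = (-44) + (281.5) + (80) + (45) + (-11) = 351.5
Area = |Σ|/2 = 175.75.

175.75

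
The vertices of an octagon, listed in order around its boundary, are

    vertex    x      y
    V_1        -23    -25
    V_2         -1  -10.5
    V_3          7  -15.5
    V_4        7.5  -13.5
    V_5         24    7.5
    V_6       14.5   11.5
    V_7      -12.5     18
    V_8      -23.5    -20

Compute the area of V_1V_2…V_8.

1040

Apply the shoelace (surveyor's) formula: 2A = Σ (x_i·y_{i+1} − x_{i+1}·y_i), indices taken mod 8.
V_1→V_2: (-23)(-10.5) − (-1)(-25) = 216.5
V_2→V_3: (-1)(-15.5) − (7)(-10.5) = 89
V_3→V_4: (7)(-13.5) − (7.5)(-15.5) = 21.75
V_4→V_5: (7.5)(7.5) − (24)(-13.5) = 380.25
V_5→V_6: (24)(11.5) − (14.5)(7.5) = 167.25
V_6→V_7: (14.5)(18) − (-12.5)(11.5) = 404.75
V_7→V_8: (-12.5)(-20) − (-23.5)(18) = 673
V_8→V_1: (-23.5)(-25) − (-23)(-20) = 127.5
Σ = 2080
Area = |Σ|/2 = 1040.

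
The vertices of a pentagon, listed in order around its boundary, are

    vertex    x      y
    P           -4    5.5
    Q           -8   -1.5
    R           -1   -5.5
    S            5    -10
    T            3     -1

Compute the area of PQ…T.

83.75

Apply the shoelace (surveyor's) formula: 2A = Σ (x_i·y_{i+1} − x_{i+1}·y_i), indices taken mod 5.
P→Q: (-4)(-1.5) − (-8)(5.5) = 50
Q→R: (-8)(-5.5) − (-1)(-1.5) = 42.5
R→S: (-1)(-10) − (5)(-5.5) = 37.5
S→T: (5)(-1) − (3)(-10) = 25
T→P: (3)(5.5) − (-4)(-1) = 12.5
Σ = 167.5
Area = |Σ|/2 = 83.75.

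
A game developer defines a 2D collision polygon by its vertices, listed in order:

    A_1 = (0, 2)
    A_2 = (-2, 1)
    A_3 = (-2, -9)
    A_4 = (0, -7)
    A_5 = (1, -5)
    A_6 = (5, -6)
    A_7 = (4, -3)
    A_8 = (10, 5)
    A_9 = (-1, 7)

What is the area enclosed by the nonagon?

98

Cross-terms: 4, 20, 14, 7, 19, 9, 50, 75, -2  ⇒  Σ = 196
Area = |Σ|/2 = 98.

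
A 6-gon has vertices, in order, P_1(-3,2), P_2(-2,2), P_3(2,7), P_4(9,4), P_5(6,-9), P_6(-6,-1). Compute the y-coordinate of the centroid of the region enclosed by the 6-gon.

Apply the shoelace (surveyor's) formula. First the cross-terms c_i = x_i·y_{i+1} − x_{i+1}·y_i:
  -2, -18, -55, -105, -60, -15  ⇒  2A = -255, A = -127.5.
Then Σ (y_i + y_{i+1})·c_i = 335, so ȳ = 335 / (6·(-127.5)) = -67/153.

-67/153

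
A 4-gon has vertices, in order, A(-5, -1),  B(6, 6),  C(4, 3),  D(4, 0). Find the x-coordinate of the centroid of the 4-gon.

Apply the shoelace formula. First the cross-terms c_i = x_i·y_{i+1} − x_{i+1}·y_i:
  -24, -6, -12, -4  ⇒  2A = -46, A = -23.
Then Σ (x_i + x_{i+1})·c_i = -176, so x̄ = -176 / (6·(-23)) = 88/69.

88/69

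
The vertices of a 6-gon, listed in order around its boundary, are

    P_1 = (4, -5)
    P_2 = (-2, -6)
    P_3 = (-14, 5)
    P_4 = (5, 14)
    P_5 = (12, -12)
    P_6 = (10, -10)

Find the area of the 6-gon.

293.5

Σ = (-34) + (-94) + (-221) + (-228) + (0) + (-10) = -587
Area = |Σ|/2 = 293.5.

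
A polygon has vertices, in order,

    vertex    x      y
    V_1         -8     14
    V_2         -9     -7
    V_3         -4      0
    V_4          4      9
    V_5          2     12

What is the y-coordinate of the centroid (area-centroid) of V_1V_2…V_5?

Apply the shoelace formula. First the cross-terms c_i = x_i·y_{i+1} − x_{i+1}·y_i:
  182, -28, -36, 30, 124  ⇒  2A = 272, A = 136.
Then Σ (y_i + y_{i+1})·c_i = 5000, so ȳ = 5000 / (6·136) = 625/102.

625/102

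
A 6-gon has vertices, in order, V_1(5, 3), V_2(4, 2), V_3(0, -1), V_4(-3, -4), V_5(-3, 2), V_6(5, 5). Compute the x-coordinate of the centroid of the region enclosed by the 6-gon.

67/186

Apply the shoelace formula. First the cross-terms c_i = x_i·y_{i+1} − x_{i+1}·y_i:
  -2, -4, -3, -18, -25, -10  ⇒  2A = -62, A = -31.
Then Σ (x_i + x_{i+1})·c_i = -67, so x̄ = -67 / (6·(-31)) = 67/186.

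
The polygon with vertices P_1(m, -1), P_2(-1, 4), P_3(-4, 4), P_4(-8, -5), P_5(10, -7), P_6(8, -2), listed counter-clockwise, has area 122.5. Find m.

The doubled signed area Σ (x_i y_{i+1} − x_{i+1} y_i) is linear in m.
With m=0 it equals 197; the coefficient of m is 6 (from the two edges through P_1).
So 6·m + 197 = 2·122.5 = 245 ⇒ m = 8.

8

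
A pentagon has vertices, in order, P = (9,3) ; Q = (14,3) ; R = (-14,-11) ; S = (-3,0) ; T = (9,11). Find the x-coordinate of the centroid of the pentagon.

426/265

Apply the shoelace formula. First the cross-terms c_i = x_i·y_{i+1} − x_{i+1}·y_i:
  -15, -112, -33, -33, -72  ⇒  2A = -265, A = -132.5.
Then Σ (x_i + x_{i+1})·c_i = -1278, so x̄ = -1278 / (6·(-132.5)) = 426/265.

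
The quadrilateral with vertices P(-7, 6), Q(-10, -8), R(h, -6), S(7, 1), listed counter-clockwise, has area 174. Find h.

9

Write out the shoelace sum; only the two edges meeting at R involve h:
2·Area = [((-10)·(-6) − h·(-8)) + (h·1 − 7·(-6))] + 165
       = 9·h + 267 = 348
⇒ h = 9.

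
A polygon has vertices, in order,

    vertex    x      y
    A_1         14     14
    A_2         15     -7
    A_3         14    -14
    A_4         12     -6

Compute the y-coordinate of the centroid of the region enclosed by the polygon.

Apply Gauss's area formula. First the cross-terms c_i = x_i·y_{i+1} − x_{i+1}·y_i:
  -308, -112, 84, 252  ⇒  2A = -84, A = -42.
Then Σ (y_i + y_{i+1})·c_i = 532, so ȳ = 532 / (6·(-42)) = -19/9.

-19/9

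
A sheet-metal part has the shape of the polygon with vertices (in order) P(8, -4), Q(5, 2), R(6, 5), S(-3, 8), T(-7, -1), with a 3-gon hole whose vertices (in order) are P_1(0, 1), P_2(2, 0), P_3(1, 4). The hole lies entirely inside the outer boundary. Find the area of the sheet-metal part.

100

Outer boundary:
Apply Gauss's area formula: 2A = Σ (x_i·y_{i+1} − x_{i+1}·y_i), indices taken mod 5.
P→Q: (8)(2) − (5)(-4) = 36
Q→R: (5)(5) − (6)(2) = 13
R→S: (6)(8) − (-3)(5) = 63
S→T: (-3)(-1) − (-7)(8) = 59
T→P: (-7)(-4) − (8)(-1) = 36
Σ = 207
Area = |Σ|/2 = 103.5.
Hole:
Apply the shoelace (surveyor's) formula: 2A = Σ (x_i·y_{i+1} − x_{i+1}·y_i), indices taken mod 3.
Cross-terms: -2, 8, 1  ⇒  Σ = 7
Area = |Σ|/2 = 3.5.
Net area = 103.5 − 3.5 = 100.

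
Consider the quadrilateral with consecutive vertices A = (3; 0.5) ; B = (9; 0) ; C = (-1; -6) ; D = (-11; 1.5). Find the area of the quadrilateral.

68

Apply Gauss's area formula: 2A = Σ (x_i·y_{i+1} − x_{i+1}·y_i), indices taken mod 4.
A→B: (3)(0) − (9)(0.5) = -4.5
B→C: (9)(-6) − (-1)(0) = -54
C→D: (-1)(1.5) − (-11)(-6) = -67.5
D→A: (-11)(0.5) − (3)(1.5) = -10
Σ = -136
Area = |Σ|/2 = 68.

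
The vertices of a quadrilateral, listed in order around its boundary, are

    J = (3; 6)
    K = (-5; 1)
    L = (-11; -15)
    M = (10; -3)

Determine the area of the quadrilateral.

185.5

Σ = (33) + (86) + (183) + (69) = 371
Area = |Σ|/2 = 185.5.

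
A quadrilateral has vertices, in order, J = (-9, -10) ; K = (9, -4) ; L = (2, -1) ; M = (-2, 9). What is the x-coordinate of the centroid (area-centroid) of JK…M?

-17/11

Apply the surveyor's formula. First the cross-terms c_i = x_i·y_{i+1} − x_{i+1}·y_i:
  126, -1, 16, 101  ⇒  2A = 242, A = 121.
Then Σ (x_i + x_{i+1})·c_i = -1122, so x̄ = -1122 / (6·121) = -17/11.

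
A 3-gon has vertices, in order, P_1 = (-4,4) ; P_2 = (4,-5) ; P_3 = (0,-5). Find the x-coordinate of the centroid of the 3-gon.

Apply the shoelace formula. First the cross-terms c_i = x_i·y_{i+1} − x_{i+1}·y_i:
  4, -20, -20  ⇒  2A = -36, A = -18.
Then Σ (x_i + x_{i+1})·c_i = 0, so x̄ = 0 / (6·(-18)) = 0.

0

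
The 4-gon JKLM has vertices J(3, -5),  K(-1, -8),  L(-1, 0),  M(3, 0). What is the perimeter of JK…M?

22

|JK| = √((-4)² + (-3)²) = √25 = 5
|KL| = √((0)² + (8)²) = √64 = 8
|LM| = √((4)² + (0)²) = √16 = 4
|MJ| = √((0)² + (-5)²) = √25 = 5
Perimeter = 5 + 8 + 4 + 5 = 22.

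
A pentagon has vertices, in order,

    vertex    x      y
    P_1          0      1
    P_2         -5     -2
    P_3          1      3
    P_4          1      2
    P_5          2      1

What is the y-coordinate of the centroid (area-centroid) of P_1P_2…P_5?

14/15

Apply the shoelace (surveyor's) formula. First the cross-terms c_i = x_i·y_{i+1} − x_{i+1}·y_i:
  5, -13, -1, -3, 2  ⇒  2A = -10, A = -5.
Then Σ (y_i + y_{i+1})·c_i = -28, so ȳ = -28 / (6·(-5)) = 14/15.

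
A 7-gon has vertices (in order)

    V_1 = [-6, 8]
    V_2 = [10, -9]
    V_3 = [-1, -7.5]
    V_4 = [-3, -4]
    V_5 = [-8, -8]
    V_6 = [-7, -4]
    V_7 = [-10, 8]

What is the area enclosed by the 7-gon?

144.25

Σ = (-26) + (-84) + (-18.5) + (-8) + (-24) + (-96) + (-32) = -288.5
Area = |Σ|/2 = 144.25.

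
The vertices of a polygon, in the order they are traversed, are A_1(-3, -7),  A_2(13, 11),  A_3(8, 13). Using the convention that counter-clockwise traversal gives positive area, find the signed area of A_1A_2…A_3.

61

Apply Gauss's area formula: 2A = Σ (x_i·y_{i+1} − x_{i+1}·y_i), indices taken mod 3.
Σ = (58) + (81) + (-17) = 122
Signed area = Σ/2 = 61 (positive ⇒ counter-clockwise traversal).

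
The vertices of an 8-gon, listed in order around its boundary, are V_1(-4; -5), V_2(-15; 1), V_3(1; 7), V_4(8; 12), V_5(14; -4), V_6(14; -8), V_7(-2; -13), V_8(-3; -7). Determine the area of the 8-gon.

Apply the shoelace formula: 2A = Σ (x_i·y_{i+1} − x_{i+1}·y_i), indices taken mod 8.
Σ = (-79) + (-106) + (-44) + (-200) + (-56) + (-198) + (-25) + (-13) = -721
Area = |Σ|/2 = 360.5.

360.5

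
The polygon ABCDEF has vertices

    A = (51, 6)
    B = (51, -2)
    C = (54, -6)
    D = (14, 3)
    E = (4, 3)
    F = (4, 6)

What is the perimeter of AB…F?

|AB| = √((0)² + (-8)²) = √64 = 8
|BC| = √((3)² + (-4)²) = √25 = 5
|CD| = √((-40)² + (9)²) = √1681 = 41
|DE| = √((-10)² + (0)²) = √100 = 10
|EF| = √((0)² + (3)²) = √9 = 3
|FA| = √((47)² + (0)²) = √2209 = 47
Perimeter = 8 + 5 + 41 + 10 + 3 + 47 = 114.

114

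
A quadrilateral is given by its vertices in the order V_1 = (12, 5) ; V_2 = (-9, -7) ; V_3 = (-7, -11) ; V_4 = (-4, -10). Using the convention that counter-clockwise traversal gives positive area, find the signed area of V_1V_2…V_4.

Apply the surveyor's formula: 2A = Σ (x_i·y_{i+1} − x_{i+1}·y_i), indices taken mod 4.
V_1→V_2: (12)(-7) − (-9)(5) = -39
V_2→V_3: (-9)(-11) − (-7)(-7) = 50
V_3→V_4: (-7)(-10) − (-4)(-11) = 26
V_4→V_1: (-4)(5) − (12)(-10) = 100
Σ = 137
Signed area = Σ/2 = 68.5 (positive ⇒ counter-clockwise traversal).

68.5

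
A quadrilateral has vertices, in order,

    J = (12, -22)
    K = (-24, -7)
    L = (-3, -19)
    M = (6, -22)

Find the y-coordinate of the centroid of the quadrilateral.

-50/3

Apply the surveyor's formula. First the cross-terms c_i = x_i·y_{i+1} − x_{i+1}·y_i:
  -612, 435, 180, 132  ⇒  2A = 135, A = 67.5.
Then Σ (y_i + y_{i+1})·c_i = -6750, so ȳ = -6750 / (6·67.5) = -50/3.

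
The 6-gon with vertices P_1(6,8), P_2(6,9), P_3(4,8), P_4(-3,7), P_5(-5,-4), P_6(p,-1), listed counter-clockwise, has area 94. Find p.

Write out the shoelace sum; only the two edges meeting at P_6 involve p:
2·Area = [((-5)·(-1) − p·(-4)) + (p·8 − 6·(-1))] + 117
       = 12·p + 128 = 188
⇒ p = 5.

5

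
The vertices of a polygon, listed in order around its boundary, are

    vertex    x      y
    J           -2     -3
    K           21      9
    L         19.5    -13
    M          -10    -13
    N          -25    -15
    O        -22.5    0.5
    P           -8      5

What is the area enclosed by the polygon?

Σ = (45) + (-448.5) + (-383.5) + (-175) + (-350) + (-108.5) + (34) = -1386.5
Area = |Σ|/2 = 693.25.

693.25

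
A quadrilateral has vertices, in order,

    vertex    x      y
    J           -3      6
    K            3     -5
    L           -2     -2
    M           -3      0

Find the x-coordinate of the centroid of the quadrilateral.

Apply Gauss's area formula. First the cross-terms c_i = x_i·y_{i+1} − x_{i+1}·y_i:
  -3, -16, -6, -18  ⇒  2A = -43, A = -21.5.
Then Σ (x_i + x_{i+1})·c_i = 122, so x̄ = 122 / (6·(-21.5)) = -122/129.

-122/129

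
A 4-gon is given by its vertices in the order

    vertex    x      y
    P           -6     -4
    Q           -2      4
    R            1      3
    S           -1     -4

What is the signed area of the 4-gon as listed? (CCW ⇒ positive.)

-31.5

Apply the surveyor's formula: 2A = Σ (x_i·y_{i+1} − x_{i+1}·y_i), indices taken mod 4.
P→Q: (-6)(4) − (-2)(-4) = -32
Q→R: (-2)(3) − (1)(4) = -10
R→S: (1)(-4) − (-1)(3) = -1
S→P: (-1)(-4) − (-6)(-4) = -20
Σ = -63
Signed area = Σ/2 = -31.5 (negative ⇒ clockwise traversal).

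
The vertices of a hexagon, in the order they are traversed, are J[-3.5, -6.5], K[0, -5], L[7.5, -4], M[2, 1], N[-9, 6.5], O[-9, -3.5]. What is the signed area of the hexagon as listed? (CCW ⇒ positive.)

114.375

Apply the shoelace formula: 2A = Σ (x_i·y_{i+1} − x_{i+1}·y_i), indices taken mod 6.
Cross-terms: 17.5, 37.5, 15.5, 22, 90, 46.25  ⇒  Σ = 228.75
Signed area = Σ/2 = 114.375 (positive ⇒ counter-clockwise traversal).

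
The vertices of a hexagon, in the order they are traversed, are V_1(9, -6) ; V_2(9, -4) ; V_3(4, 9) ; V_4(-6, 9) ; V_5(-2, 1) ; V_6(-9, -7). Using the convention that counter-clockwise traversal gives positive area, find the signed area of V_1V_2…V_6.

178.5

Apply Gauss's area formula: 2A = Σ (x_i·y_{i+1} − x_{i+1}·y_i), indices taken mod 6.
Σ = (18) + (97) + (90) + (12) + (23) + (117) = 357
Signed area = Σ/2 = 178.5 (positive ⇒ counter-clockwise traversal).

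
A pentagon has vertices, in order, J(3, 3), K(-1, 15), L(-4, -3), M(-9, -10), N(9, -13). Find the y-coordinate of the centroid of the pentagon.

-10/3

Apply the shoelace formula. First the cross-terms c_i = x_i·y_{i+1} − x_{i+1}·y_i:
  48, 63, 13, 207, 66  ⇒  2A = 397, A = 198.5.
Then Σ (y_i + y_{i+1})·c_i = -3970, so ȳ = -3970 / (6·198.5) = -10/3.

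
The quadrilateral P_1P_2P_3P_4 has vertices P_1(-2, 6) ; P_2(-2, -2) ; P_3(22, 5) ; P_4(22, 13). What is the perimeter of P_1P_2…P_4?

66

|P_1P_2| = √((0)² + (-8)²) = √64 = 8
|P_2P_3| = √((24)² + (7)²) = √625 = 25
|P_3P_4| = √((0)² + (8)²) = √64 = 8
|P_4P_1| = √((-24)² + (-7)²) = √625 = 25
Perimeter = 8 + 25 + 8 + 25 = 66.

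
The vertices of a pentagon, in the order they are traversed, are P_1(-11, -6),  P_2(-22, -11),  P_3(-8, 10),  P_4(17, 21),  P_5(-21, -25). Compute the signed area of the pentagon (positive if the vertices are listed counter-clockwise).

Apply the shoelace (surveyor's) formula: 2A = Σ (x_i·y_{i+1} − x_{i+1}·y_i), indices taken mod 5.
P_1→P_2: (-11)(-11) − (-22)(-6) = -11
P_2→P_3: (-22)(10) − (-8)(-11) = -308
P_3→P_4: (-8)(21) − (17)(10) = -338
P_4→P_5: (17)(-25) − (-21)(21) = 16
P_5→P_1: (-21)(-6) − (-11)(-25) = -149
Σ = -790
Signed area = Σ/2 = -395 (negative ⇒ clockwise traversal).

-395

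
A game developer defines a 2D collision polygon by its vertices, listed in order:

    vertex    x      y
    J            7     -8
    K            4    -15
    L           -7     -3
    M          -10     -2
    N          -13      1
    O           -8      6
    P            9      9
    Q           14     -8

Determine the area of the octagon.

346

Cross-terms: -73, -117, -16, -36, -70, -126, -198, -56  ⇒  Σ = -692
Area = |Σ|/2 = 346.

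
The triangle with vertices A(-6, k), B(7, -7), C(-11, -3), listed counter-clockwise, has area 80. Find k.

The doubled signed area Σ (x_i y_{i+1} − x_{i+1} y_i) is linear in k.
With k=0 it equals -74; the coefficient of k is -18 (from the two edges through A).
So -18·k + -74 = 2·80 = 160 ⇒ k = -13.

-13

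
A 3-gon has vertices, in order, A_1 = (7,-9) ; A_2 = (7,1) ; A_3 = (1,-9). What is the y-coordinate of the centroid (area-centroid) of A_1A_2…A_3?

-17/3

Apply the surveyor's formula. First the cross-terms c_i = x_i·y_{i+1} − x_{i+1}·y_i:
  70, -64, 54  ⇒  2A = 60, A = 30.
Then Σ (y_i + y_{i+1})·c_i = -1020, so ȳ = -1020 / (6·30) = -17/3.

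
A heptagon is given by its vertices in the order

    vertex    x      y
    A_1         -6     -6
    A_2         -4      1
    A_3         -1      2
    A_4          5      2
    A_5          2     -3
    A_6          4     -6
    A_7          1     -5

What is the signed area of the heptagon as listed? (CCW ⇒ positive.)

Σ = (-30) + (-7) + (-12) + (-19) + (0) + (-14) + (-36) = -118
Signed area = Σ/2 = -59 (negative ⇒ clockwise traversal).

-59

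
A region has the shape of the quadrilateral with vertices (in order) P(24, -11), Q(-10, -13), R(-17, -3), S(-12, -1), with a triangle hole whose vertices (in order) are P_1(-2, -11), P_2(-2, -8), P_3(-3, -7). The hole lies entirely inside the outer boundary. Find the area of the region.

236.5

Outer boundary:
Σ = (-422) + (-191) + (-19) + (156) = -476
Area = |Σ|/2 = 238.
Hole:
Apply the shoelace formula: 2A = Σ (x_i·y_{i+1} − x_{i+1}·y_i), indices taken mod 3.
Cross-terms: -6, -10, 19  ⇒  Σ = 3
Area = |Σ|/2 = 1.5.
Net area = 238 − 1.5 = 236.5.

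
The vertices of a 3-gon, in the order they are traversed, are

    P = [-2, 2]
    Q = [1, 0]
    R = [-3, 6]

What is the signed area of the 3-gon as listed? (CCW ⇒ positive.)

5

Apply the surveyor's formula: 2A = Σ (x_i·y_{i+1} − x_{i+1}·y_i), indices taken mod 3.
Cross-terms: -2, 6, 6  ⇒  Σ = 10
Signed area = Σ/2 = 5 (positive ⇒ counter-clockwise traversal).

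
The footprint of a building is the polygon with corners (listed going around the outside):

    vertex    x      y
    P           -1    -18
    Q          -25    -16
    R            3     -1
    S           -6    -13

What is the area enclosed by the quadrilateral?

Apply the shoelace (surveyor's) formula: 2A = Σ (x_i·y_{i+1} − x_{i+1}·y_i), indices taken mod 4.
Cross-terms: -434, 73, -45, 95  ⇒  Σ = -311
Area = |Σ|/2 = 155.5.

155.5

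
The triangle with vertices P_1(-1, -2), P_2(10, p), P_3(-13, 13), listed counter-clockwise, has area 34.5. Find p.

-10

Write out the shoelace sum; only the two edges meeting at P_2 involve p:
2·Area = [((-1)·p − 10·(-2)) + (10·13 − (-13)·p)] + 39
       = 12·p + 189 = 69
⇒ p = -10.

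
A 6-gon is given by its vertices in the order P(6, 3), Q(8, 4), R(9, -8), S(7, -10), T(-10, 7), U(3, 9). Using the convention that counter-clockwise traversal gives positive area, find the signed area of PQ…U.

-170.5

Apply the shoelace formula: 2A = Σ (x_i·y_{i+1} − x_{i+1}·y_i), indices taken mod 6.
Σ = (0) + (-100) + (-34) + (-51) + (-111) + (-45) = -341
Signed area = Σ/2 = -170.5 (negative ⇒ clockwise traversal).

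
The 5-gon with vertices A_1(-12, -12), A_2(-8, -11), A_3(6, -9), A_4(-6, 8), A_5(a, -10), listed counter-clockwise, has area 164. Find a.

Write out the shoelace sum; only the two edges meeting at A_5 involve a:
2·Area = [((-6)·(-10) − a·8) + (a·(-12) − (-12)·(-10))] + 168
       = -20·a + 108 = 328
⇒ a = -11.

-11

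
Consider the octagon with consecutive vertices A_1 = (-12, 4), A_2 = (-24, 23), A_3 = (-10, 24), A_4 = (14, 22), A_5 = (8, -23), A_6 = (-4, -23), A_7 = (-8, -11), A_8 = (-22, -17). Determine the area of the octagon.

Σ = (-180) + (-346) + (-556) + (-498) + (-276) + (-140) + (-106) + (-292) = -2394
Area = |Σ|/2 = 1197.

1197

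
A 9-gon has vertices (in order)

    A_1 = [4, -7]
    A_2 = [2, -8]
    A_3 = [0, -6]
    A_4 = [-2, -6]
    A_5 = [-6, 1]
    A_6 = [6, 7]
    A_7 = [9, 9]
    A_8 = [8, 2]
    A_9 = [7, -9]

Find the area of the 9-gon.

Apply the surveyor's formula: 2A = Σ (x_i·y_{i+1} − x_{i+1}·y_i), indices taken mod 9.
Σ = (-18) + (-12) + (-12) + (-38) + (-48) + (-9) + (-54) + (-86) + (-13) = -290
Area = |Σ|/2 = 145.

145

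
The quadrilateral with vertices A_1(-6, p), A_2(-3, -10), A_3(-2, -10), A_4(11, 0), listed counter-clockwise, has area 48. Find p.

-6

The doubled signed area Σ (x_i y_{i+1} − x_{i+1} y_i) is linear in p.
With p=0 it equals 180; the coefficient of p is 14 (from the two edges through A_1).
So 14·p + 180 = 2·48 = 96 ⇒ p = -6.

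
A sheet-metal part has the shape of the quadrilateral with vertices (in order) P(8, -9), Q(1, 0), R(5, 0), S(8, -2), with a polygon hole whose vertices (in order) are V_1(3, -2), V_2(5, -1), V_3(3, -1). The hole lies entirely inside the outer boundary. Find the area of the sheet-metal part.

27.5

Outer boundary:
Σ = (9) + (0) + (-10) + (-56) = -57
Area = |Σ|/2 = 28.5.
Hole:
Σ = (7) + (-2) + (-3) = 2
Area = |Σ|/2 = 1.
Net area = 28.5 − 1 = 27.5.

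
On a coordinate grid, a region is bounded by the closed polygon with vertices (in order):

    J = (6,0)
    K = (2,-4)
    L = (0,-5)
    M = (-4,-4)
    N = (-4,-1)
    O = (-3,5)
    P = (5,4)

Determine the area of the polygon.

75

Apply the shoelace (surveyor's) formula: 2A = Σ (x_i·y_{i+1} − x_{i+1}·y_i), indices taken mod 7.
Σ = (-24) + (-10) + (-20) + (-12) + (-23) + (-37) + (-24) = -150
Area = |Σ|/2 = 75.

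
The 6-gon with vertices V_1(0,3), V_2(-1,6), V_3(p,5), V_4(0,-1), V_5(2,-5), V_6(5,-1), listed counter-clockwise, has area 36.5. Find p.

The doubled signed area Σ (x_i y_{i+1} − x_{i+1} y_i) is linear in p.
With p=0 it equals 38; the coefficient of p is -7 (from the two edges through V_3).
So -7·p + 38 = 2·36.5 = 73 ⇒ p = -5.

-5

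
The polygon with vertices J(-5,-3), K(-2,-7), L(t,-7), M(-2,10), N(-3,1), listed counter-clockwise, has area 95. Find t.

7

The doubled signed area Σ (x_i y_{i+1} − x_{i+1} y_i) is linear in t.
With t=0 it equals 71; the coefficient of t is 17 (from the two edges through L).
So 17·t + 71 = 2·95 = 190 ⇒ t = 7.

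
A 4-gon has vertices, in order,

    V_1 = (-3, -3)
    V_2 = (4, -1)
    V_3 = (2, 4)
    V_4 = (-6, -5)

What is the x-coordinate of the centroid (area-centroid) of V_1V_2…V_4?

Apply Gauss's area formula. First the cross-terms c_i = x_i·y_{i+1} − x_{i+1}·y_i:
  15, 18, 14, 3  ⇒  2A = 50, A = 25.
Then Σ (x_i + x_{i+1})·c_i = 40, so x̄ = 40 / (6·25) = 4/15.

4/15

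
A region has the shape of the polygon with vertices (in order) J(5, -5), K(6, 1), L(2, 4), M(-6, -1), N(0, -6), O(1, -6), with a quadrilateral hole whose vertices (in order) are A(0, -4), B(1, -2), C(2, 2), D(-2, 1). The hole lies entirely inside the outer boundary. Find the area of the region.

Outer boundary:
Cross-terms: 35, 22, 22, 36, 6, 25  ⇒  Σ = 146
Area = |Σ|/2 = 73.
Hole:
Σ = (4) + (6) + (6) + (8) = 24
Area = |Σ|/2 = 12.
Net area = 73 − 12 = 61.

61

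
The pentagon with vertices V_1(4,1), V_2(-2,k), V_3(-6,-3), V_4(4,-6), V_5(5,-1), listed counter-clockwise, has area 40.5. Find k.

-1

Write out the shoelace sum; only the two edges meeting at V_2 involve k:
2·Area = [(4·k − (-2)·1) + ((-2)·(-3) − (-6)·k)] + 83
       = 10·k + 91 = 81
⇒ k = -1.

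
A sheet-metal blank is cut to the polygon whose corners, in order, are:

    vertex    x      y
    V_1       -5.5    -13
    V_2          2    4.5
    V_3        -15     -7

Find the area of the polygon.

Apply the surveyor's formula: 2A = Σ (x_i·y_{i+1} − x_{i+1}·y_i), indices taken mod 3.
Σ = (1.25) + (53.5) + (156.5) = 211.25
Area = |Σ|/2 = 105.625.

105.625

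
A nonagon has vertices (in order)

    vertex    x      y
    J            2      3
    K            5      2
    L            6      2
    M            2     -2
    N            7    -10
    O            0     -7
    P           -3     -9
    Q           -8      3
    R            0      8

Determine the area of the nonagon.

133

Apply the shoelace (surveyor's) formula: 2A = Σ (x_i·y_{i+1} − x_{i+1}·y_i), indices taken mod 9.
Σ = (-11) + (-2) + (-16) + (-6) + (-49) + (-21) + (-81) + (-64) + (-16) = -266
Area = |Σ|/2 = 133.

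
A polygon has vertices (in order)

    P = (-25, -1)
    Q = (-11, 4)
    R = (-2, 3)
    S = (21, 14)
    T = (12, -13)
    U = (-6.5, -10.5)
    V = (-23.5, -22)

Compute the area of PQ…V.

754.375

Apply the shoelace (surveyor's) formula: 2A = Σ (x_i·y_{i+1} − x_{i+1}·y_i), indices taken mod 7.
Σ = (-111) + (-25) + (-91) + (-441) + (-210.5) + (-103.75) + (-526.5) = -1508.75
Area = |Σ|/2 = 754.375.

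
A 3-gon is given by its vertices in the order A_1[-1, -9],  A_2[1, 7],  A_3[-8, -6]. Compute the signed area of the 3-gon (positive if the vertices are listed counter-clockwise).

A_1→A_2: (-1)(7) − (1)(-9) = 2
A_2→A_3: (1)(-6) − (-8)(7) = 50
A_3→A_1: (-8)(-9) − (-1)(-6) = 66
Σ = 118
Signed area = Σ/2 = 59 (positive ⇒ counter-clockwise traversal).

59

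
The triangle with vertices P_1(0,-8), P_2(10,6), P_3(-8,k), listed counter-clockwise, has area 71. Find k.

Write out the shoelace sum; only the two edges meeting at P_3 involve k:
2·Area = [(10·k − (-8)·6) + ((-8)·(-8) − 0·k)] + 80
       = 10·k + 192 = 142
⇒ k = -5.

-5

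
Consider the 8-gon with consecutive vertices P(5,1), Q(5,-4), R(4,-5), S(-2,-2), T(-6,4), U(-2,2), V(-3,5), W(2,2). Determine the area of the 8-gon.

52

Apply the shoelace formula: 2A = Σ (x_i·y_{i+1} − x_{i+1}·y_i), indices taken mod 8.
Σ = (-25) + (-9) + (-18) + (-20) + (-4) + (-4) + (-16) + (-8) = -104
Area = |Σ|/2 = 52.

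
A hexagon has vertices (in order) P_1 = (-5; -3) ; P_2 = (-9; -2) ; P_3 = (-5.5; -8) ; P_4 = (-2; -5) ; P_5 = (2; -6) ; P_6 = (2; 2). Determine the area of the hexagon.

48.75

Cross-terms: -17, 61, 11.5, 22, 16, 4  ⇒  Σ = 97.5
Area = |Σ|/2 = 48.75.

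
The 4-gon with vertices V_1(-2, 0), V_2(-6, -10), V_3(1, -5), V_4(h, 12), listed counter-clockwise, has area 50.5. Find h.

The doubled signed area Σ (x_i y_{i+1} − x_{i+1} y_i) is linear in h.
With h=0 it equals 96; the coefficient of h is 5 (from the two edges through V_4).
So 5·h + 96 = 2·50.5 = 101 ⇒ h = 1.

1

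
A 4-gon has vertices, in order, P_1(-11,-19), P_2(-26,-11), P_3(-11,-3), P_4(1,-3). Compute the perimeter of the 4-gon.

|P_1P_2| = √((-15)² + (8)²) = √289 = 17
|P_2P_3| = √((15)² + (8)²) = √289 = 17
|P_3P_4| = √((12)² + (0)²) = √144 = 12
|P_4P_1| = √((-12)² + (-16)²) = √400 = 20
Perimeter = 17 + 17 + 12 + 20 = 66.

66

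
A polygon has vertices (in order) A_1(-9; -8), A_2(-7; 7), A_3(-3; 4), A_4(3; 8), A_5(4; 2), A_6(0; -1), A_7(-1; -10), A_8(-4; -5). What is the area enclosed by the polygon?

Σ = (-119) + (-7) + (-36) + (-26) + (-4) + (-1) + (-35) + (-13) = -241
Area = |Σ|/2 = 120.5.

120.5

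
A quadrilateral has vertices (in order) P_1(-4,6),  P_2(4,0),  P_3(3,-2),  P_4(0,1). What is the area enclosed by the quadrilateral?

Σ = (-24) + (-8) + (3) + (4) = -25
Area = |Σ|/2 = 12.5.

12.5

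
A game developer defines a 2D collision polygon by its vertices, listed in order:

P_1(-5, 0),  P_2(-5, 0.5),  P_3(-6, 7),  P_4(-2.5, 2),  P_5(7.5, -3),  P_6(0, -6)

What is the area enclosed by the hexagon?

55.75

Apply the shoelace formula: 2A = Σ (x_i·y_{i+1} − x_{i+1}·y_i), indices taken mod 6.
P_1→P_2: (-5)(0.5) − (-5)(0) = -2.5
P_2→P_3: (-5)(7) − (-6)(0.5) = -32
P_3→P_4: (-6)(2) − (-2.5)(7) = 5.5
P_4→P_5: (-2.5)(-3) − (7.5)(2) = -7.5
P_5→P_6: (7.5)(-6) − (0)(-3) = -45
P_6→P_1: (0)(0) − (-5)(-6) = -30
Σ = -111.5
Area = |Σ|/2 = 55.75.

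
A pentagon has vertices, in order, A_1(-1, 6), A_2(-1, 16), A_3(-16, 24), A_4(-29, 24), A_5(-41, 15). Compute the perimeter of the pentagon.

|A_1A_2| = √((0)² + (10)²) = √100 = 10
|A_2A_3| = √((-15)² + (8)²) = √289 = 17
|A_3A_4| = √((-13)² + (0)²) = √169 = 13
|A_4A_5| = √((-12)² + (-9)²) = √225 = 15
|A_5A_1| = √((40)² + (-9)²) = √1681 = 41
Perimeter = 10 + 17 + 13 + 15 + 41 = 96.

96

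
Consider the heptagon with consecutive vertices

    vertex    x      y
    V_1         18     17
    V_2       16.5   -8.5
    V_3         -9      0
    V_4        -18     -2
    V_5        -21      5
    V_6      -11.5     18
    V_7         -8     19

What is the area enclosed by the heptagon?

Cross-terms: -433.5, -76.5, 18, -132, -320.5, -74.5, -478  ⇒  Σ = -1497
Area = |Σ|/2 = 748.5.

748.5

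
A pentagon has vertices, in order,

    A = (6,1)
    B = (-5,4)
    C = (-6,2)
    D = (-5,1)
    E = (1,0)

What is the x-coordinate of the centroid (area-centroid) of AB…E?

-158/141

Apply the shoelace formula. First the cross-terms c_i = x_i·y_{i+1} − x_{i+1}·y_i:
  29, 14, 4, -1, 1  ⇒  2A = 47, A = 23.5.
Then Σ (x_i + x_{i+1})·c_i = -158, so x̄ = -158 / (6·23.5) = -158/141.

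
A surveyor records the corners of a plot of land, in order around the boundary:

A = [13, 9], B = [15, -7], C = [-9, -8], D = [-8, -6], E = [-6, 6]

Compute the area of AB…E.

Σ = (-226) + (-183) + (-10) + (-84) + (-132) = -635
Area = |Σ|/2 = 317.5.

317.5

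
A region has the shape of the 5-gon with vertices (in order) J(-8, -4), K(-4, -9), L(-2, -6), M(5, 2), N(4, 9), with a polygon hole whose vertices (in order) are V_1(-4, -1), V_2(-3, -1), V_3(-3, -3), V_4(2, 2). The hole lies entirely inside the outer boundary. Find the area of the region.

Outer boundary:
Apply the shoelace formula: 2A = Σ (x_i·y_{i+1} − x_{i+1}·y_i), indices taken mod 5.
J→K: (-8)(-9) − (-4)(-4) = 56
K→L: (-4)(-6) − (-2)(-9) = 6
L→M: (-2)(2) − (5)(-6) = 26
M→N: (5)(9) − (4)(2) = 37
N→J: (4)(-4) − (-8)(9) = 56
Σ = 181
Area = |Σ|/2 = 90.5.
Hole:
Apply the shoelace (surveyor's) formula: 2A = Σ (x_i·y_{i+1} − x_{i+1}·y_i), indices taken mod 4.
Σ = (1) + (6) + (0) + (6) = 13
Area = |Σ|/2 = 6.5.
Net area = 90.5 − 6.5 = 84.

84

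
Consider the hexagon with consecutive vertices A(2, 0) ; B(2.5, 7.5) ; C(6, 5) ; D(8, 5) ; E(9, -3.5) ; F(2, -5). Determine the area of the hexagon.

64.25

Apply Gauss's area formula: 2A = Σ (x_i·y_{i+1} − x_{i+1}·y_i), indices taken mod 6.
Cross-terms: 15, -32.5, -10, -73, -38, 10  ⇒  Σ = -128.5
Area = |Σ|/2 = 64.25.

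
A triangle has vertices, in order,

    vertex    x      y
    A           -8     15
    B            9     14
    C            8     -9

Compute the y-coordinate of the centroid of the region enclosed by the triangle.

20/3

Apply Gauss's area formula. First the cross-terms c_i = x_i·y_{i+1} − x_{i+1}·y_i:
  -247, -193, 48  ⇒  2A = -392, A = -196.
Then Σ (y_i + y_{i+1})·c_i = -7840, so ȳ = -7840 / (6·(-196)) = 20/3.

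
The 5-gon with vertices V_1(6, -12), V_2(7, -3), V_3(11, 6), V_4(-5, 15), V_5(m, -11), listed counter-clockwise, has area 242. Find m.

-1

Write out the shoelace sum; only the two edges meeting at V_5 involve m:
2·Area = [((-5)·(-11) − m·15) + (m·(-12) − 6·(-11))] + 336
       = -27·m + 457 = 484
⇒ m = -1.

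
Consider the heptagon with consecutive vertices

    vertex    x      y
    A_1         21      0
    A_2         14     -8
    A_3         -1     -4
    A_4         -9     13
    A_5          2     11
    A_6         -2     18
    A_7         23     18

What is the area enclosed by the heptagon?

588

Σ = (-168) + (-64) + (-49) + (-125) + (58) + (-450) + (-378) = -1176
Area = |Σ|/2 = 588.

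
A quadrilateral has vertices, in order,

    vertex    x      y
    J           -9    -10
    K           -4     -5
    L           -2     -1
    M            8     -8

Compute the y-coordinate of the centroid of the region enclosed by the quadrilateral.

Apply the shoelace (surveyor's) formula. First the cross-terms c_i = x_i·y_{i+1} − x_{i+1}·y_i:
  5, -6, 24, -152  ⇒  2A = -129, A = -64.5.
Then Σ (y_i + y_{i+1})·c_i = 2481, so ȳ = 2481 / (6·(-64.5)) = -827/129.

-827/129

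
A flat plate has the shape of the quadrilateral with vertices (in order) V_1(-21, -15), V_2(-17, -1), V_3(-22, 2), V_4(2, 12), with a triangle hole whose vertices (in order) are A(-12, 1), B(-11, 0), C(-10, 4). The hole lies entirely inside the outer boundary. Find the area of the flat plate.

Outer boundary:
Apply Gauss's area formula: 2A = Σ (x_i·y_{i+1} − x_{i+1}·y_i), indices taken mod 4.
Σ = (-234) + (-56) + (-268) + (222) = -336
Area = |Σ|/2 = 168.
Hole:
Σ = (11) + (-44) + (38) = 5
Area = |Σ|/2 = 2.5.
Net area = 168 − 2.5 = 165.5.

165.5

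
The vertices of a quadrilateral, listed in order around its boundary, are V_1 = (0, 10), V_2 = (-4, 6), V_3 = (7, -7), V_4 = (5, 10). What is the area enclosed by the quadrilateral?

Apply the shoelace formula: 2A = Σ (x_i·y_{i+1} − x_{i+1}·y_i), indices taken mod 4.
Cross-terms: 40, -14, 105, 50  ⇒  Σ = 181
Area = |Σ|/2 = 90.5.

90.5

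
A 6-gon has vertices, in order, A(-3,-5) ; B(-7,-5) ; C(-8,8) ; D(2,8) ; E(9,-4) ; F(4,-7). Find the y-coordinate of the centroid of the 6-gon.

97/156

Apply Gauss's area formula. First the cross-terms c_i = x_i·y_{i+1} − x_{i+1}·y_i:
  -20, -96, -80, -80, -47, -41  ⇒  2A = -364, A = -182.
Then Σ (y_i + y_{i+1})·c_i = -679, so ȳ = -679 / (6·(-182)) = 97/156.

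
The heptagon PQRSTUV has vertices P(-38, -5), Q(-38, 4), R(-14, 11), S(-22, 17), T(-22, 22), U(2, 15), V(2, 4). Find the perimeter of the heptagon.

|PQ| = √((0)² + (9)²) = √81 = 9
|QR| = √((24)² + (7)²) = √625 = 25
|RS| = √((-8)² + (6)²) = √100 = 10
|ST| = √((0)² + (5)²) = √25 = 5
|TU| = √((24)² + (-7)²) = √625 = 25
|UV| = √((0)² + (-11)²) = √121 = 11
|VP| = √((-40)² + (-9)²) = √1681 = 41
Perimeter = 9 + 25 + 10 + 5 + 25 + 11 + 41 = 126.

126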